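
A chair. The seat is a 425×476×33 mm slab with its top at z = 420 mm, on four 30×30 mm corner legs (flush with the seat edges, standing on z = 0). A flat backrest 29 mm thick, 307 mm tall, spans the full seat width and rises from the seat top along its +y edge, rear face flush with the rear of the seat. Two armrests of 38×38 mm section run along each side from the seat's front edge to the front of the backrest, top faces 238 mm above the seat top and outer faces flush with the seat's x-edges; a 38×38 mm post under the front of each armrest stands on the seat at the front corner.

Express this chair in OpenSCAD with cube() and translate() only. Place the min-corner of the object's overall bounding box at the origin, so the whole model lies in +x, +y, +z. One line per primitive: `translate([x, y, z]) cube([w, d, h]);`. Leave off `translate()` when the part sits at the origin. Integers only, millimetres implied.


translate([0, 0, 387]) cube([425, 476, 33]);
cube([30, 30, 387]);
translate([395, 0, 0]) cube([30, 30, 387]);
translate([0, 446, 0]) cube([30, 30, 387]);
translate([395, 446, 0]) cube([30, 30, 387]);
translate([0, 447, 420]) cube([425, 29, 307]);
translate([0, 0, 620]) cube([38, 447, 38]);
translate([387, 0, 620]) cube([38, 447, 38]);
translate([0, 0, 420]) cube([38, 38, 200]);
translate([387, 0, 420]) cube([38, 38, 200]);


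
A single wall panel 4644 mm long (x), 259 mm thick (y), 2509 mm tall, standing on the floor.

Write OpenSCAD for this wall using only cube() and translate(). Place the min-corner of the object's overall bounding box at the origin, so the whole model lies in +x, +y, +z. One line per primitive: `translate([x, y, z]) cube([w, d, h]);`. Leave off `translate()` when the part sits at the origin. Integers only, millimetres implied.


cube([4644, 259, 2509]);


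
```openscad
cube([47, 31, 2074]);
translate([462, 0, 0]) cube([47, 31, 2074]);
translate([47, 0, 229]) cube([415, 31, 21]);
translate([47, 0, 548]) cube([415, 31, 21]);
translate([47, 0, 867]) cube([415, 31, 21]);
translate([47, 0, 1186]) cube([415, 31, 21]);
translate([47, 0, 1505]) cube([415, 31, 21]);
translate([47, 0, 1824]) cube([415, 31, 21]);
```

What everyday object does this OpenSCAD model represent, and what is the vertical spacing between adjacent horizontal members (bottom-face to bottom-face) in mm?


A ladder. The rung spacing is 319 mm.

Two tall 47×31 posts with 6 short bars between them — a ladder. Adjacent rungs sit at z = 229 and z = 548, so the spacing is 548 − 229 = 319 mm.


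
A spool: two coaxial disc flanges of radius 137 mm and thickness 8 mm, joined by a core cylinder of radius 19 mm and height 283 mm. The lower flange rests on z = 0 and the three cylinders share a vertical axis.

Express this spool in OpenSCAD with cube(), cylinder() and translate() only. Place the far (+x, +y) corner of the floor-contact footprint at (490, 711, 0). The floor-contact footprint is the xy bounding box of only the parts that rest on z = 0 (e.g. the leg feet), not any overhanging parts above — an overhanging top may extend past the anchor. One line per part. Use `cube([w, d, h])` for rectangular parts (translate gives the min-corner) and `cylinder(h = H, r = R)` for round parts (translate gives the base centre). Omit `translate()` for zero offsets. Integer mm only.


translate([353, 574, 0]) cylinder(h = 8, r = 137);
translate([353, 574, 8]) cylinder(h = 283, r = 19);
translate([353, 574, 291]) cylinder(h = 8, r = 137);


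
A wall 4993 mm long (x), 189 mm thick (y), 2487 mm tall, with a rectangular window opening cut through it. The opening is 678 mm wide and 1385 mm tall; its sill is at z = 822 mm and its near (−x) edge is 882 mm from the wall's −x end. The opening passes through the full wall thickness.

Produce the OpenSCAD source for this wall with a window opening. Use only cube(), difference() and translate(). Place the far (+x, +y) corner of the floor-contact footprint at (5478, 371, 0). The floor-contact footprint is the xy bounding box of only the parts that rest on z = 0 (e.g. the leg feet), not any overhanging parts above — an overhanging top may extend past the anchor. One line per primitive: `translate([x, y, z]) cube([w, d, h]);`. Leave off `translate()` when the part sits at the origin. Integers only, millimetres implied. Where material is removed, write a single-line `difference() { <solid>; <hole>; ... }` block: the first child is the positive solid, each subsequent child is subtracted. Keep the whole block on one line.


difference() { translate([485, 182, 0]) cube([4993, 189, 2487]); translate([1367, 182, 822]) cube([678, 189, 1385]); }


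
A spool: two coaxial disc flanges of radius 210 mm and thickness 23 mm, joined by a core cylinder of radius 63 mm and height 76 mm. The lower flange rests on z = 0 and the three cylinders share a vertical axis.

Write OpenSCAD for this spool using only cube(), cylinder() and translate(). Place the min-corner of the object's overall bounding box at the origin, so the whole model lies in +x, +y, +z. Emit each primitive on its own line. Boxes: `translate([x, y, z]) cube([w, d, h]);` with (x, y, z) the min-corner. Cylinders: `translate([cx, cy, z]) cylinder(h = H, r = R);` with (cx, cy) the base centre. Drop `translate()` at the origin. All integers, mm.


translate([210, 210, 0]) cylinder(h = 23, r = 210);
translate([210, 210, 23]) cylinder(h = 76, r = 63);
translate([210, 210, 99]) cylinder(h = 23, r = 210);


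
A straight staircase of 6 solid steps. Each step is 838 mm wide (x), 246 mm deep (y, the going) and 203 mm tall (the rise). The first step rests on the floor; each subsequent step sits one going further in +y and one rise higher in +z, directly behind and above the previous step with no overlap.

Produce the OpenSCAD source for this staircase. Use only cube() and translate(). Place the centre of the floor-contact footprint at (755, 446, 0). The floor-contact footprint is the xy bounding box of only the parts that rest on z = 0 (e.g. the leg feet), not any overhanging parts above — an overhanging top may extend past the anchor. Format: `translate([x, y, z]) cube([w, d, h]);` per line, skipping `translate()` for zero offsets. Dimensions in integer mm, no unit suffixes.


translate([336, 323, 0]) cube([838, 246, 203]);
translate([336, 569, 203]) cube([838, 246, 203]);
translate([336, 815, 406]) cube([838, 246, 203]);
translate([336, 1061, 609]) cube([838, 246, 203]);
translate([336, 1307, 812]) cube([838, 246, 203]);
translate([336, 1553, 1015]) cube([838, 246, 203]);


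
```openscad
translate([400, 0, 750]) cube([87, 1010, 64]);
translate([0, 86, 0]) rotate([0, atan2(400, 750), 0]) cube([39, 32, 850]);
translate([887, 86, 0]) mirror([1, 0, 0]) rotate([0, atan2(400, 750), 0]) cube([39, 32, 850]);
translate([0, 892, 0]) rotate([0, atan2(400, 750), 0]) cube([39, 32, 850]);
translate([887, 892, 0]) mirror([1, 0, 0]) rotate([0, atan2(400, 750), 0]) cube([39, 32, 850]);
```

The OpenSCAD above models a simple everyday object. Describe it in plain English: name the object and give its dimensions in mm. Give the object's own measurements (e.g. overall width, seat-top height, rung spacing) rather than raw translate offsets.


A sawhorse. A 87×1010×64 mm beam (x, y, z) sits on two A-frame leg pairs. Each pair is two raked legs of 39×32 mm section (32 mm along y) splaying symmetrically in x. Each leg rises 750 mm vertically over 400 mm of horizontal reach and is 850 mm long along its own axis. Every leg's outer bottom edge rests on the floor and its outer top edge meets a bottom edge of the beam — the left legs (tilting toward +x) meet the beam's −x bottom edge, the right legs (their mirror images, tilting toward −x) meet its +x bottom edge — so the leg tops tuck under the beam, the beam's underside is 750 mm above the floor, and the feet are 887 mm apart outside-to-outside with the beam centred between them. The two leg pairs are set in 86 mm from either end of the beam.


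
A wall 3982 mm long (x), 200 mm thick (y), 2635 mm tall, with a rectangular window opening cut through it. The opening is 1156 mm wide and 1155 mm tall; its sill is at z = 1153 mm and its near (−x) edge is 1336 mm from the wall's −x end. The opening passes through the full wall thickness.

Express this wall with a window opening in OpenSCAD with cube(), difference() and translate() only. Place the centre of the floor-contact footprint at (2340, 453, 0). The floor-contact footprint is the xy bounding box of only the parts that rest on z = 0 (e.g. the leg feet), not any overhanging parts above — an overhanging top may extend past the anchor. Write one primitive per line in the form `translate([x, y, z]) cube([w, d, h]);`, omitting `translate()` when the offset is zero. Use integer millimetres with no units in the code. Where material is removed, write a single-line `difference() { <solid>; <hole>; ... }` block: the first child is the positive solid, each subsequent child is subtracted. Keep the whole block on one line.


difference() { translate([349, 353, 0]) cube([3982, 200, 2635]); translate([1685, 353, 1153]) cube([1156, 200, 1155]); }


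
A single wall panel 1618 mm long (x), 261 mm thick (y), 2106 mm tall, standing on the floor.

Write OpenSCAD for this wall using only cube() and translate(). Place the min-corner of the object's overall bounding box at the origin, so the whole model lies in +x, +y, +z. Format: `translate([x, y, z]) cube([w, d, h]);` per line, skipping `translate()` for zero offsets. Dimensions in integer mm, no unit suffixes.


cube([1618, 261, 2106]);


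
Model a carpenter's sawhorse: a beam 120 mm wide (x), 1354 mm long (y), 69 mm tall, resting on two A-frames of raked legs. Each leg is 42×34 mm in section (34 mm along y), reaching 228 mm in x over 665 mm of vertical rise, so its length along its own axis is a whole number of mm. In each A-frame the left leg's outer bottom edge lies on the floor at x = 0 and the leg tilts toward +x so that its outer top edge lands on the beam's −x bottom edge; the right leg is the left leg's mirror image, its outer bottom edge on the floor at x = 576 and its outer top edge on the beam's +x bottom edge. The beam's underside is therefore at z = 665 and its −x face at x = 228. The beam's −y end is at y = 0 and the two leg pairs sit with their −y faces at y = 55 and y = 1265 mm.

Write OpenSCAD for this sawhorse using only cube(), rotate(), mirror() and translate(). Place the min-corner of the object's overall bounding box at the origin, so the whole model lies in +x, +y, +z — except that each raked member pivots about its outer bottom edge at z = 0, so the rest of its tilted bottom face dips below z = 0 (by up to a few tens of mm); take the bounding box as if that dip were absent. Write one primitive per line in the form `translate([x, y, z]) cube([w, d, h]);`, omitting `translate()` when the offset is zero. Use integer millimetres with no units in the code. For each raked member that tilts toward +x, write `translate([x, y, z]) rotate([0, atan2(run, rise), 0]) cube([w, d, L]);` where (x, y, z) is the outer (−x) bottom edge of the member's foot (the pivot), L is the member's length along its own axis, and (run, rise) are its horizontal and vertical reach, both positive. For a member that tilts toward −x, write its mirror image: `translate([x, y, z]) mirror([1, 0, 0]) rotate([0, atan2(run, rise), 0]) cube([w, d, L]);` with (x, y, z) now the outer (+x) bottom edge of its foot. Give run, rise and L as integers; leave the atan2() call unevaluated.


translate([228, 0, 665]) cube([120, 1354, 69]);
translate([0, 55, 0]) rotate([0, atan2(228, 665), 0]) cube([42, 34, 703]);
translate([576, 55, 0]) mirror([1, 0, 0]) rotate([0, atan2(228, 665), 0]) cube([42, 34, 703]);
translate([0, 1265, 0]) rotate([0, atan2(228, 665), 0]) cube([42, 34, 703]);
translate([576, 1265, 0]) mirror([1, 0, 0]) rotate([0, atan2(228, 665), 0]) cube([42, 34, 703]);


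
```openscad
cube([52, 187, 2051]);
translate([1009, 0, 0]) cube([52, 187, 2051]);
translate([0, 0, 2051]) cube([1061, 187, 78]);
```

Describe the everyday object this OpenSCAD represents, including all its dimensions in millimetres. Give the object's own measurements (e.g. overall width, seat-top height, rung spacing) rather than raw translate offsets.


A door frame. The clear opening is 957 mm wide and 2051 mm high. Two 52 mm wide jambs, 187 mm deep, stand either side of the opening from the floor to the top of the opening. A 78 mm thick head sits across the top of both jambs, spanning the full outside width of the frame.


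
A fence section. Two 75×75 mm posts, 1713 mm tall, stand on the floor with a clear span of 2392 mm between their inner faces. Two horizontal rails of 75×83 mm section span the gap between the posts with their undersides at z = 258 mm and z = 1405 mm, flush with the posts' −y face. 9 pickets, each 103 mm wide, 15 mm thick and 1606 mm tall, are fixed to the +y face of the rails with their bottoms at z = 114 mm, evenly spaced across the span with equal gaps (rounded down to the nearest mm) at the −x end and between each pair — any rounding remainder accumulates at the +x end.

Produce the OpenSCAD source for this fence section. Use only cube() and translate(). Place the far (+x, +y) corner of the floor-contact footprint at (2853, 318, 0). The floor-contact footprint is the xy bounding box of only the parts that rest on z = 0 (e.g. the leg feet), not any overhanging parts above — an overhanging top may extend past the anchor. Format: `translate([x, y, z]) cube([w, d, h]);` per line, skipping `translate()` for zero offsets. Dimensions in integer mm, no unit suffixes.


translate([311, 243, 0]) cube([75, 75, 1713]);
translate([2778, 243, 0]) cube([75, 75, 1713]);
translate([386, 243, 258]) cube([2392, 75, 83]);
translate([386, 243, 1405]) cube([2392, 75, 83]);
translate([532, 318, 114]) cube([103, 15, 1606]);
translate([781, 318, 114]) cube([103, 15, 1606]);
translate([1030, 318, 114]) cube([103, 15, 1606]);
translate([1279, 318, 114]) cube([103, 15, 1606]);
translate([1528, 318, 114]) cube([103, 15, 1606]);
translate([1777, 318, 114]) cube([103, 15, 1606]);
translate([2026, 318, 114]) cube([103, 15, 1606]);
translate([2275, 318, 114]) cube([103, 15, 1606]);
translate([2524, 318, 114]) cube([103, 15, 1606]);


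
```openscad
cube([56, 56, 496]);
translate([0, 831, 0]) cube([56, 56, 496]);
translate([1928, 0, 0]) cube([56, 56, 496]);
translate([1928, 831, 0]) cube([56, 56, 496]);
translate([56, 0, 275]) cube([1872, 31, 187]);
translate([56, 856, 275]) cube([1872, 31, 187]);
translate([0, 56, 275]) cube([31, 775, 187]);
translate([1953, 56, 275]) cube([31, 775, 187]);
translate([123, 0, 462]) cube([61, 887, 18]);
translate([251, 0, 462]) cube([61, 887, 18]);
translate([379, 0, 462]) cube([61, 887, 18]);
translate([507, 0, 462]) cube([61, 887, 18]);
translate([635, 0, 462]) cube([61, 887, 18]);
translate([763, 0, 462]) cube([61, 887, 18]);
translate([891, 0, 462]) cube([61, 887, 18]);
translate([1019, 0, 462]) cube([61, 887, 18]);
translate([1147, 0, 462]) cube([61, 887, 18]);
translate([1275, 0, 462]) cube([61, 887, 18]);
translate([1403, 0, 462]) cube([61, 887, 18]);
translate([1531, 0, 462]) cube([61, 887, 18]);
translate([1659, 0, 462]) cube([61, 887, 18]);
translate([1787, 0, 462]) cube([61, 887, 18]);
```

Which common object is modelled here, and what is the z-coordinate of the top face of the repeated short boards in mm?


A bed frame. The slat-top height is 480 mm.

Four posts, four rails, and a row of slats — a bed frame. Slats sit on the rails at z = 275 + 187 = 462; with slat thickness 18, the top is 480 mm.


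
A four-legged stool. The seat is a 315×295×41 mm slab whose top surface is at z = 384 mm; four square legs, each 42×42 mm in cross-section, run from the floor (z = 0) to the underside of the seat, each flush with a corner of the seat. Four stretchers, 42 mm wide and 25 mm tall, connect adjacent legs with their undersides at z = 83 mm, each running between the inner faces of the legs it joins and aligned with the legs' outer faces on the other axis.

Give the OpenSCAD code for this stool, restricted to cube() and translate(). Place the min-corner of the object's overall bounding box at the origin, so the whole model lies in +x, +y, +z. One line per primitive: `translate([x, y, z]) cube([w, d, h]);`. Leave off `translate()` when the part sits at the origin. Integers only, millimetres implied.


translate([0, 0, 343]) cube([315, 295, 41]);
cube([42, 42, 343]);
translate([273, 0, 0]) cube([42, 42, 343]);
translate([0, 253, 0]) cube([42, 42, 343]);
translate([273, 253, 0]) cube([42, 42, 343]);
translate([42, 0, 83]) cube([231, 42, 25]);
translate([42, 253, 83]) cube([231, 42, 25]);
translate([0, 42, 83]) cube([42, 211, 25]);
translate([273, 42, 83]) cube([42, 211, 25]);


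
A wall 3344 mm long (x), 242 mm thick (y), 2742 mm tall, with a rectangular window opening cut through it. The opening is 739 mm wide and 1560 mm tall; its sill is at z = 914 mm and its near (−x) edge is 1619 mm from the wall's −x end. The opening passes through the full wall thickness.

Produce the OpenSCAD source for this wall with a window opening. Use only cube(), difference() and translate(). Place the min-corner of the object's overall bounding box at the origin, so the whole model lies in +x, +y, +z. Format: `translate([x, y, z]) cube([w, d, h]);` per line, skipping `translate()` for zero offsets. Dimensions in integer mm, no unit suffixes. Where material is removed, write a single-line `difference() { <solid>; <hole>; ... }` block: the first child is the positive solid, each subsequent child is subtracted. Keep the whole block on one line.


difference() { cube([3344, 242, 2742]); translate([1619, 0, 914]) cube([739, 242, 1560]); }


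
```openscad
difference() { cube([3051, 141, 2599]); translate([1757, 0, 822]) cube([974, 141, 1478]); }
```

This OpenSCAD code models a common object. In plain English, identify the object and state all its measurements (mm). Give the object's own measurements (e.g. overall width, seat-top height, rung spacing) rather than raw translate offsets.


A wall 3051 mm long (x), 141 mm thick (y), 2599 mm tall, with a rectangular window opening cut through it. The opening is 974 mm wide and 1478 mm tall; its sill is at z = 822 mm and its near (−x) edge is 1757 mm from the wall's −x end. The opening passes through the full wall thickness.


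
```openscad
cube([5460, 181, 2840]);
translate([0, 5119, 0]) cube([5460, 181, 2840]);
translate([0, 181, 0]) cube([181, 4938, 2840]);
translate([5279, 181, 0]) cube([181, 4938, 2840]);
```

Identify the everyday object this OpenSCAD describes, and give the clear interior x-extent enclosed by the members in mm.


A house (or room) frame. The interior width is 5098 mm.

Four 2840 mm walls enclosing a rectangle with no floor or roof — a room or house frame. Outside width is 5460 mm and wall thickness is 181 mm, so the interior width is 5460 − 2 × 181 = 5098 mm.


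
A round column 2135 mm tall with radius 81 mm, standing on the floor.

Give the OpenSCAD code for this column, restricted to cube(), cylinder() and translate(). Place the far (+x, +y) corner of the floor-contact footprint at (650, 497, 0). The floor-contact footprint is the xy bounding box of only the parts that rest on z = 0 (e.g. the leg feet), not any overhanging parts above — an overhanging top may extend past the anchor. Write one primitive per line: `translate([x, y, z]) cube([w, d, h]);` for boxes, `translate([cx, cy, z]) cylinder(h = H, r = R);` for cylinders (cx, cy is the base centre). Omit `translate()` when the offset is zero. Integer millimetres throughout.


translate([569, 416, 0]) cylinder(h = 2135, r = 81);


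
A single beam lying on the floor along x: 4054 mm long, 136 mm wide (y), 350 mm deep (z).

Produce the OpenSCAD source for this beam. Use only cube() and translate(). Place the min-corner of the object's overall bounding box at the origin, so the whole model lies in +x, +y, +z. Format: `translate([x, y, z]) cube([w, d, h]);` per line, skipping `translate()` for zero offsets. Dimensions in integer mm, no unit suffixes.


cube([4054, 136, 350]);


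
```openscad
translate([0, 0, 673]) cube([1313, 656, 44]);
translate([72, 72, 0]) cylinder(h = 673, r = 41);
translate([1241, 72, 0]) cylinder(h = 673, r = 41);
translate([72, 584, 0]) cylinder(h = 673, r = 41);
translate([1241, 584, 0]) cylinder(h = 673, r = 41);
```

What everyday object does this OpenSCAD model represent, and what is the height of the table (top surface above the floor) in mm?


A table. The table height is 717 mm.

A 1313×656×44 slab sits at z = 673 on four Ø82 mm round legs — a table. The top surface is at 673 + 44 = 717 mm.


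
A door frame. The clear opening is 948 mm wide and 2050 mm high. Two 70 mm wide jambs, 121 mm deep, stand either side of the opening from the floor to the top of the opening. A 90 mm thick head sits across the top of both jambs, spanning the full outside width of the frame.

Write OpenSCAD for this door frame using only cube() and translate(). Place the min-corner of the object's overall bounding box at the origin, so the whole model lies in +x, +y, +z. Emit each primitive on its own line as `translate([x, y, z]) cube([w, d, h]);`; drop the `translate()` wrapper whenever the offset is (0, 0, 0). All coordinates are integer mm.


cube([70, 121, 2050]);
translate([1018, 0, 0]) cube([70, 121, 2050]);
translate([0, 0, 2050]) cube([1088, 121, 90]);


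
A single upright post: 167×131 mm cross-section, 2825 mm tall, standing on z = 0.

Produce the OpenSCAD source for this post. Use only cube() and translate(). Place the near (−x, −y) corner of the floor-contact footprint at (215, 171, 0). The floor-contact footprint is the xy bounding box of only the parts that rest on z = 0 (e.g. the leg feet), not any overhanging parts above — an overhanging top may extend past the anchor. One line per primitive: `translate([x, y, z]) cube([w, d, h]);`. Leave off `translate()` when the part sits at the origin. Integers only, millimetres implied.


translate([215, 171, 0]) cube([167, 131, 2825]);


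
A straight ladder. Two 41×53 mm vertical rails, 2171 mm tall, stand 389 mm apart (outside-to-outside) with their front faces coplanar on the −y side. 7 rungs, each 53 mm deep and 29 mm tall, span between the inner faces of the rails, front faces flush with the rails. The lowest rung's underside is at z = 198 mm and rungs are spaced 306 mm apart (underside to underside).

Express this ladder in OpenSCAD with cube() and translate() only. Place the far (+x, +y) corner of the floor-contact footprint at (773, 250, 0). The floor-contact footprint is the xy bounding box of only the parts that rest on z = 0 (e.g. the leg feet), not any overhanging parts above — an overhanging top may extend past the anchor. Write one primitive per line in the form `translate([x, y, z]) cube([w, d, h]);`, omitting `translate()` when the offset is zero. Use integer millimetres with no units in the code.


translate([384, 197, 0]) cube([41, 53, 2171]);
translate([732, 197, 0]) cube([41, 53, 2171]);
translate([425, 197, 198]) cube([307, 53, 29]);
translate([425, 197, 504]) cube([307, 53, 29]);
translate([425, 197, 810]) cube([307, 53, 29]);
translate([425, 197, 1116]) cube([307, 53, 29]);
translate([425, 197, 1422]) cube([307, 53, 29]);
translate([425, 197, 1728]) cube([307, 53, 29]);
translate([425, 197, 2034]) cube([307, 53, 29]);


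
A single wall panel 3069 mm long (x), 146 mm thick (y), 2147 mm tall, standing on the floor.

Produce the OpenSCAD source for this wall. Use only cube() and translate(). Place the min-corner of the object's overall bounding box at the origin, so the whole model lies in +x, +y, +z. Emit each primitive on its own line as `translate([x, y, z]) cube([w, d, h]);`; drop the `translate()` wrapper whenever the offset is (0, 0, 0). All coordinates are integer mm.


cube([3069, 146, 2147]);


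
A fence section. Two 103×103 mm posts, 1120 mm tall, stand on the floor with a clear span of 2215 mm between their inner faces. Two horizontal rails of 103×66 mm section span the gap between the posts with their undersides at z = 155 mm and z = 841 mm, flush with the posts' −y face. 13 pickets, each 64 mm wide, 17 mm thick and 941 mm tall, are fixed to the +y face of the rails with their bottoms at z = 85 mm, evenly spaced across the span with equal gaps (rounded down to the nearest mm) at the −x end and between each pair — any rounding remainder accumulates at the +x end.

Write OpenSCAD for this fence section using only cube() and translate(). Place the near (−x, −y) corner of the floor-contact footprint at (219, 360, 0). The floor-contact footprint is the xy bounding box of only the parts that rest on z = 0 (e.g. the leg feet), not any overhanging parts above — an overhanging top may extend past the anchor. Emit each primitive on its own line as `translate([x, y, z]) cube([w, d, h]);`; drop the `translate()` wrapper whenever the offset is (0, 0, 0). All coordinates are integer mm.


translate([219, 360, 0]) cube([103, 103, 1120]);
translate([2537, 360, 0]) cube([103, 103, 1120]);
translate([322, 360, 155]) cube([2215, 103, 66]);
translate([322, 360, 841]) cube([2215, 103, 66]);
translate([420, 463, 85]) cube([64, 17, 941]);
translate([582, 463, 85]) cube([64, 17, 941]);
translate([744, 463, 85]) cube([64, 17, 941]);
translate([906, 463, 85]) cube([64, 17, 941]);
translate([1068, 463, 85]) cube([64, 17, 941]);
translate([1230, 463, 85]) cube([64, 17, 941]);
translate([1392, 463, 85]) cube([64, 17, 941]);
translate([1554, 463, 85]) cube([64, 17, 941]);
translate([1716, 463, 85]) cube([64, 17, 941]);
translate([1878, 463, 85]) cube([64, 17, 941]);
translate([2040, 463, 85]) cube([64, 17, 941]);
translate([2202, 463, 85]) cube([64, 17, 941]);
translate([2364, 463, 85]) cube([64, 17, 941]);


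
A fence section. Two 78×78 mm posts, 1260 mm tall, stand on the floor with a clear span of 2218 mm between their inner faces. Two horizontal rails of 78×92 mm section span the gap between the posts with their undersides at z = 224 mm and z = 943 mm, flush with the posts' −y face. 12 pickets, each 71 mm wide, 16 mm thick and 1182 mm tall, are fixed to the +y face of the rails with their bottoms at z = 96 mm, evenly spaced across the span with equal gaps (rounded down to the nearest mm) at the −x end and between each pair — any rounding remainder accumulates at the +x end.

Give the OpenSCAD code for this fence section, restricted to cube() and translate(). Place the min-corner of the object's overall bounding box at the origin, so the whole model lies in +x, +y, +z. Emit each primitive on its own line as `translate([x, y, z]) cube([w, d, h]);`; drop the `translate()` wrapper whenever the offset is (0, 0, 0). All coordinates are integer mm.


cube([78, 78, 1260]);
translate([2296, 0, 0]) cube([78, 78, 1260]);
translate([78, 0, 224]) cube([2218, 78, 92]);
translate([78, 0, 943]) cube([2218, 78, 92]);
translate([183, 78, 96]) cube([71, 16, 1182]);
translate([359, 78, 96]) cube([71, 16, 1182]);
translate([535, 78, 96]) cube([71, 16, 1182]);
translate([711, 78, 96]) cube([71, 16, 1182]);
translate([887, 78, 96]) cube([71, 16, 1182]);
translate([1063, 78, 96]) cube([71, 16, 1182]);
translate([1239, 78, 96]) cube([71, 16, 1182]);
translate([1415, 78, 96]) cube([71, 16, 1182]);
translate([1591, 78, 96]) cube([71, 16, 1182]);
translate([1767, 78, 96]) cube([71, 16, 1182]);
translate([1943, 78, 96]) cube([71, 16, 1182]);
translate([2119, 78, 96]) cube([71, 16, 1182]);


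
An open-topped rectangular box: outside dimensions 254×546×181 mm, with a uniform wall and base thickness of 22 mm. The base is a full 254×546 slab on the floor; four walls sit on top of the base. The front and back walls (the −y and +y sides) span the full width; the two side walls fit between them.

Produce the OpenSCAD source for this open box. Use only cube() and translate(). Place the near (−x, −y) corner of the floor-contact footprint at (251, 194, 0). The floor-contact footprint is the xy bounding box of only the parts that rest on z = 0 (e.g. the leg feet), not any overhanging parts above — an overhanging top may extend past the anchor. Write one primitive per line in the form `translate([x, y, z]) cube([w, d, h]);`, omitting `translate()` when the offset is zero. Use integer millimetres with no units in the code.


translate([251, 194, 0]) cube([254, 546, 22]);
translate([251, 194, 22]) cube([254, 22, 159]);
translate([251, 718, 22]) cube([254, 22, 159]);
translate([251, 216, 22]) cube([22, 502, 159]);
translate([483, 216, 22]) cube([22, 502, 159]);


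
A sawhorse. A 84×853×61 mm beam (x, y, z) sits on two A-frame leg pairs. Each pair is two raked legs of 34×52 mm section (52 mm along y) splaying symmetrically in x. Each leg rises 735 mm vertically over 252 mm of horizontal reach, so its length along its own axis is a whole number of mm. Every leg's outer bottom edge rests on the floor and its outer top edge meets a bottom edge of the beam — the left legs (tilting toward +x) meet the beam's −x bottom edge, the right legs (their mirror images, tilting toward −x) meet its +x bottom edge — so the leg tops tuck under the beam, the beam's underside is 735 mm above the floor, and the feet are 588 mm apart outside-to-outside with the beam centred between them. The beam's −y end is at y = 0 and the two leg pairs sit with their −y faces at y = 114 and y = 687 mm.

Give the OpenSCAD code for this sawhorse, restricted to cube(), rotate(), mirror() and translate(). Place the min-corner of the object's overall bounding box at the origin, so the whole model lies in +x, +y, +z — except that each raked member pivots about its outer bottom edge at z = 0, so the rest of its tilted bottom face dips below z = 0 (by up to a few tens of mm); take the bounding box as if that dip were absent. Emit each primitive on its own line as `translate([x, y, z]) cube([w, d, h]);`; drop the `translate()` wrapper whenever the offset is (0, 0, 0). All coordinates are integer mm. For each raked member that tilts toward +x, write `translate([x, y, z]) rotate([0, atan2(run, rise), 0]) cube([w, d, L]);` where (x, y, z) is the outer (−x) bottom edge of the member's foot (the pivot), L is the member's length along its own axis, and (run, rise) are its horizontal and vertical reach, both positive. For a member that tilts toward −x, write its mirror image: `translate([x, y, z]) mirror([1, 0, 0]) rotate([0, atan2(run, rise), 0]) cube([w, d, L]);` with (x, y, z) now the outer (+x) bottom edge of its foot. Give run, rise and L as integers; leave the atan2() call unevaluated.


translate([252, 0, 735]) cube([84, 853, 61]);
translate([0, 114, 0]) rotate([0, atan2(252, 735), 0]) cube([34, 52, 777]);
translate([588, 114, 0]) mirror([1, 0, 0]) rotate([0, atan2(252, 735), 0]) cube([34, 52, 777]);
translate([0, 687, 0]) rotate([0, atan2(252, 735), 0]) cube([34, 52, 777]);
translate([588, 687, 0]) mirror([1, 0, 0]) rotate([0, atan2(252, 735), 0]) cube([34, 52, 777]);


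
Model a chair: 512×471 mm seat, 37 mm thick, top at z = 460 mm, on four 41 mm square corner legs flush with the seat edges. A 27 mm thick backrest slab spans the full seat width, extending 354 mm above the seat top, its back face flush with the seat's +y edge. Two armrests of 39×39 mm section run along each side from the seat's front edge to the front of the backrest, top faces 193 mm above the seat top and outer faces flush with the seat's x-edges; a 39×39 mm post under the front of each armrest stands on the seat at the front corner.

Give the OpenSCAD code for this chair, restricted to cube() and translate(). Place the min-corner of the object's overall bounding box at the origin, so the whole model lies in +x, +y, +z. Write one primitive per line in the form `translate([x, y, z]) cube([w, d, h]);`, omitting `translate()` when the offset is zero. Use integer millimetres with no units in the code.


translate([0, 0, 423]) cube([512, 471, 37]);
cube([41, 41, 423]);
translate([471, 0, 0]) cube([41, 41, 423]);
translate([0, 430, 0]) cube([41, 41, 423]);
translate([471, 430, 0]) cube([41, 41, 423]);
translate([0, 444, 460]) cube([512, 27, 354]);
translate([0, 0, 614]) cube([39, 444, 39]);
translate([473, 0, 614]) cube([39, 444, 39]);
translate([0, 0, 460]) cube([39, 39, 154]);
translate([473, 0, 460]) cube([39, 39, 154]);


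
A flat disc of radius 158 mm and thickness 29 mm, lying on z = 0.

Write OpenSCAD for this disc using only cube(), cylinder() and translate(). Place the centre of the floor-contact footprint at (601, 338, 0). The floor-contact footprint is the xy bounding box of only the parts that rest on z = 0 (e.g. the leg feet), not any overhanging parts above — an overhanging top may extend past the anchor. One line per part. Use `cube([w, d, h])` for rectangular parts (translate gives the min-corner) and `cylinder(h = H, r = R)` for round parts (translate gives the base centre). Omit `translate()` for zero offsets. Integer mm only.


translate([601, 338, 0]) cylinder(h = 29, r = 158);


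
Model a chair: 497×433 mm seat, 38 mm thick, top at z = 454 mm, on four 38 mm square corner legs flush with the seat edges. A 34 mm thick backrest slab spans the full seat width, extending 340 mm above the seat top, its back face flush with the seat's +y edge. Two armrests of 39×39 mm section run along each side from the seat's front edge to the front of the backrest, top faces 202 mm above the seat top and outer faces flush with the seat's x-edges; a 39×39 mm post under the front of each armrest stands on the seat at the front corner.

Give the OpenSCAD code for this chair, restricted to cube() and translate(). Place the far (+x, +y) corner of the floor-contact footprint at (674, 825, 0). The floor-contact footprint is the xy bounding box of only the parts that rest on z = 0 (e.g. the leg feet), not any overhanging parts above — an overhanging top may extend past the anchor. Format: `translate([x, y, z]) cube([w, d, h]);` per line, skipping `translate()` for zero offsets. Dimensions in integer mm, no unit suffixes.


// leg_h = 454 - 38 = 416
// arm post h = 202 - 39 = 163
translate([177, 392, 416]) cube([497, 433, 38]);
translate([177, 392, 0]) cube([38, 38, 416]);
translate([636, 392, 0]) cube([38, 38, 416]);
translate([177, 787, 0]) cube([38, 38, 416]);
translate([636, 787, 0]) cube([38, 38, 416]);
translate([177, 791, 454]) cube([497, 34, 340]);
translate([177, 392, 617]) cube([39, 399, 39]);
translate([635, 392, 617]) cube([39, 399, 39]);
translate([177, 392, 454]) cube([39, 39, 163]);
translate([635, 392, 454]) cube([39, 39, 163]);


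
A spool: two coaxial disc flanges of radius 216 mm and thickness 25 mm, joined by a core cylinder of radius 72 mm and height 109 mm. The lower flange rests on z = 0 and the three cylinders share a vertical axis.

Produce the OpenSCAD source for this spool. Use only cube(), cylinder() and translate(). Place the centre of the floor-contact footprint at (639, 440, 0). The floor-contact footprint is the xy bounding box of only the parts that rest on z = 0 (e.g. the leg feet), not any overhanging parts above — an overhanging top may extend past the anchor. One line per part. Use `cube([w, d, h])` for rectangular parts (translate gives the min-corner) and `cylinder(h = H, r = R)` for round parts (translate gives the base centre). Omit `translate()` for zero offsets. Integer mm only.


translate([639, 440, 0]) cylinder(h = 25, r = 216);
translate([639, 440, 25]) cylinder(h = 109, r = 72);
translate([639, 440, 134]) cylinder(h = 25, r = 216);


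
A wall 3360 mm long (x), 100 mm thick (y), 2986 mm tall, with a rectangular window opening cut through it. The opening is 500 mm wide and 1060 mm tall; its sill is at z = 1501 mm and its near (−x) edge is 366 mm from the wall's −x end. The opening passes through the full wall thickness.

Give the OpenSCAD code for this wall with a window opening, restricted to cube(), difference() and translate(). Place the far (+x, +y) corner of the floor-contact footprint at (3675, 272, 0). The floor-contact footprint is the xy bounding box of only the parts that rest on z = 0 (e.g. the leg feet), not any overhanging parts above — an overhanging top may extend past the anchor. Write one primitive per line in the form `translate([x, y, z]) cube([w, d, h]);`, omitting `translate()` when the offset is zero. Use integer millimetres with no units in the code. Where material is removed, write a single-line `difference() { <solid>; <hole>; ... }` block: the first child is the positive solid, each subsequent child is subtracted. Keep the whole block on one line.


difference() { translate([315, 172, 0]) cube([3360, 100, 2986]); translate([681, 172, 1501]) cube([500, 100, 1060]); }


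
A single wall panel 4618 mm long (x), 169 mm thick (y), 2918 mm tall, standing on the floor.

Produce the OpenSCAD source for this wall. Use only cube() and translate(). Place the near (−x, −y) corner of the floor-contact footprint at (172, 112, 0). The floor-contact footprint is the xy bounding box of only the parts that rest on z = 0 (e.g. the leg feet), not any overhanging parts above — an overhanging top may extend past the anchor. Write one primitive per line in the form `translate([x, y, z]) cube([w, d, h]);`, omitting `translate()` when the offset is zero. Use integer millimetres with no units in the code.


translate([172, 112, 0]) cube([4618, 169, 2918]);


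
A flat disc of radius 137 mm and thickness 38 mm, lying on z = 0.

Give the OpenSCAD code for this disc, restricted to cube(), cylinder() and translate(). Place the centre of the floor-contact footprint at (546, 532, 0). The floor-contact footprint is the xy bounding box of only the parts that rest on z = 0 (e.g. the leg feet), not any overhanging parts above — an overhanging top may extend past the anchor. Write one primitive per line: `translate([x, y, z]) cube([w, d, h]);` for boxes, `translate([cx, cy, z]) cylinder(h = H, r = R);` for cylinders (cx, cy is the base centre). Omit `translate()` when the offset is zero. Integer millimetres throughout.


translate([546, 532, 0]) cylinder(h = 38, r = 137);


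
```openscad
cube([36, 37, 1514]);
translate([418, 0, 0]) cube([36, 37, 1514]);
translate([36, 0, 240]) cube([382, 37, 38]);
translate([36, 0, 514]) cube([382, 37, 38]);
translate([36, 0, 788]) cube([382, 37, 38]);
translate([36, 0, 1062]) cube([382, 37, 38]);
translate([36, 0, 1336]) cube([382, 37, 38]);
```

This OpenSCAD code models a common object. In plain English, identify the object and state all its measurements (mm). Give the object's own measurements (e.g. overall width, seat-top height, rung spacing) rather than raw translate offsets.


A straight ladder. Two 36×37 mm vertical rails, 1514 mm tall, stand 454 mm apart (outside-to-outside) with their front faces coplanar on the −y side. 5 rungs, each 37 mm deep and 38 mm tall, span between the inner faces of the rails, front faces flush with the rails. The lowest rung's underside is at z = 240 mm and rungs are spaced 274 mm apart (underside to underside).


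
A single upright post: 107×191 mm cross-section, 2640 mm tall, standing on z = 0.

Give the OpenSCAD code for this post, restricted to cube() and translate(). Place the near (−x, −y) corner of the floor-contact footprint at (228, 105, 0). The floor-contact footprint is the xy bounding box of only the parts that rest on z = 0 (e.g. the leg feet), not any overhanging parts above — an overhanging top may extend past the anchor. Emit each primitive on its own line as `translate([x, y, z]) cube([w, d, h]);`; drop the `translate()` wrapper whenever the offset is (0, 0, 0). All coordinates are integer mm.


translate([228, 105, 0]) cube([107, 191, 2640]);


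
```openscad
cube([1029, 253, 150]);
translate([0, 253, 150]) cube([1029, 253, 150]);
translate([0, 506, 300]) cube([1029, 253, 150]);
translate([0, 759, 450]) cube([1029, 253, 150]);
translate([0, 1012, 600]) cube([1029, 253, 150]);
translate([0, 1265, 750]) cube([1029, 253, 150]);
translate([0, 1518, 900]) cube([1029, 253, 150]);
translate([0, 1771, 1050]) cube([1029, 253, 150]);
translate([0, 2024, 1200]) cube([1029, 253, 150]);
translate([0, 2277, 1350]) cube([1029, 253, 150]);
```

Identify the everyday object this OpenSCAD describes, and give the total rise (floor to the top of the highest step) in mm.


A staircase. The total rise is 1500 mm.

10 identical blocks, each offset up and back from the previous — a staircase. Each step is 150 mm tall and there are 10 of them, so the total rise is 10 × 150 = 1500 mm.
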